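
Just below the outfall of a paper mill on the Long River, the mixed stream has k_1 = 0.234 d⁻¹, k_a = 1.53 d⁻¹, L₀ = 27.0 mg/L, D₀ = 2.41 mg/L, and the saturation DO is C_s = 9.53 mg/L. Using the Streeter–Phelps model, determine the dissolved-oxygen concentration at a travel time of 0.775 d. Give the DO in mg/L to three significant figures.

k_1 L₀/(k_a−k_1) = 0.234×27.0/(1.53−0.234) = 6.318/1.296 = 4.875 mg/L.
e^(−k_1 t) = e^(−0.234×0.7750) = 0.8341; e^(−k_a t) = e^(−1.53×0.7750) = 0.3055.
D = 4.875 × (0.8341 − 0.3055) + 2.41 × 0.3055 = 2.577 + 0.7363 = 3.313 mg/L.
DO = C_s − D = 9.53 − 3.313 = 6.217 mg/L.

DO ≈ 6.22 mg/L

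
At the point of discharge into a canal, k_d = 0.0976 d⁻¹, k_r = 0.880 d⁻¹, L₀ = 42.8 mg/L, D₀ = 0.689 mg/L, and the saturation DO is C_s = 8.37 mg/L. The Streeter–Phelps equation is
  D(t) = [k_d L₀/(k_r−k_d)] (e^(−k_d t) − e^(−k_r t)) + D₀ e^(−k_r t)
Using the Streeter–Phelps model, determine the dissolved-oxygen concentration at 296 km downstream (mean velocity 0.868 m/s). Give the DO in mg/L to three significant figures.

DO ≈ 4.88 mg/L

Travel time t = x/v = 296 km / (0.868 m/s) = 296000 m / 0.868 m/s = 341000 s = 3.947 d.
k_d L₀/(k_r−k_d) = 0.0976×42.8/(0.880−0.0976) = 4.177/0.7824 = 5.339 mg/L.
e^(−k_d t) = e^(−0.0976×3.947) = 0.6803; e^(−k_r t) = e^(−0.880×3.947) = 0.03101.
D = 5.339 × (0.6803 − 0.03101) + 0.689 × 0.03101 = 3.467 + 0.02137 = 3.488 mg/L.
DO = C_s − D = 8.37 − 3.488 = 4.882 mg/L.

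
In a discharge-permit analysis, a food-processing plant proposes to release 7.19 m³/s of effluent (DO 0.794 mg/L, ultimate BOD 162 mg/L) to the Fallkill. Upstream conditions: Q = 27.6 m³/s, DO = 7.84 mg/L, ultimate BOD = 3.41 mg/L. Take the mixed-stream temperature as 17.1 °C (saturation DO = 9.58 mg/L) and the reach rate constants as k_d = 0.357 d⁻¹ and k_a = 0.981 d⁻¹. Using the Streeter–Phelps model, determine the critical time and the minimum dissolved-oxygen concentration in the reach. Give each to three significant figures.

t_c ≈ 1.35 d; minimum DO ≈ 1.45 mg/L

Mixed DO = (27.6×7.84 + 7.19×0.794)/(27.6+7.19) = 222.1/34.79 = 6.384 mg/L.
Mixed L₀ = (27.6×3.41 + 7.19×162)/(34.79) = 1259/34.79 = 36.19 mg/L.
Initial deficit D₀ = C_s − DO₀ = 9.58 − 6.384 = 3.196 mg/L.
t_c = (1/0.6240) ln[(0.981/0.357)(1 − 3.196×0.6240/(0.357×36.19))] = 1.603 × ln(2.324) = 1.351 d.
D_c = (0.357/0.981) × 36.19 × e^(−0.357×1.351) = 0.3639 × 36.19 × 0.6173 = 8.129 mg/L.
Minimum DO = 9.58 − 8.129 = 1.451 mg/L.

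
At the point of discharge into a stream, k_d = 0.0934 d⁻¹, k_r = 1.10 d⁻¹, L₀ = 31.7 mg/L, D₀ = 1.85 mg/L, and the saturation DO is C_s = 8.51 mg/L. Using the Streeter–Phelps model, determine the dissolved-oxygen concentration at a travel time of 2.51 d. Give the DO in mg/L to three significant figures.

k_d L₀/(k_r−k_d) = 0.0934×31.7/(1.10−0.0934) = 2.961/1.007 = 2.941 mg/L.
e^(−k_d t) = e^(−0.0934×2.510) = 0.7910; e^(−k_r t) = e^(−1.10×2.510) = 0.06323.
D = 2.941 × (0.7910 − 0.06323) + 1.85 × 0.06323 = 2.141 + 0.1170 = 2.258 mg/L.
DO = C_s − D = 8.51 − 2.258 = 6.252 mg/L.

DO ≈ 6.25 mg/L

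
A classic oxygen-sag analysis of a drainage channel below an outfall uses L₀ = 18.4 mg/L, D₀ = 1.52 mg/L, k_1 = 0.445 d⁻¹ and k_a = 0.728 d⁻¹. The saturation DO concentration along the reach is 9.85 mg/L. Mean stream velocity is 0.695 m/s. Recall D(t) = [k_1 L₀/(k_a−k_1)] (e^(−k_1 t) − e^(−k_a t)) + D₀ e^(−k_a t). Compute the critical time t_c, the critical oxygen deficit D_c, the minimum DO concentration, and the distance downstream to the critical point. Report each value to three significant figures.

With k_a/k_1 = 1.636 and 1 − D₀(k_a−k_1)/(k_1 L₀) = 0.9475,
t_c = ln(1.636 × 0.9475) / (0.728 − 0.445) = ln(1.550) / 0.2830 = 0.4383/0.2830 = 1.549 d.
D_c = (k_1/k_a) L₀ e^(−k_1 t_c) = (0.445/0.728) × 18.4 × e^(−0.445×1.549) = 0.6113 × 18.4 × 0.5020 = 5.646 mg/L.
Minimum DO = C_s − D_c = 9.85 − 5.646 = 4.204 mg/L.
x_c = v t_c = 0.695 m/s × 1.549 d × 86400 s/d = 92990 m ≈ 93.0 km.

t_c ≈ 1.55 d; D_c ≈ 5.65 mg/L; min DO ≈ 4.20 mg/L; x_c ≈ 93.0 km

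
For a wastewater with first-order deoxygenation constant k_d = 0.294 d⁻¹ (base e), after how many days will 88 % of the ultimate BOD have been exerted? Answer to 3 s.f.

t ≈ 7.21 d

y/L₀ = 1 − e^(−k_d t) = 0.88 ⇒ e^(−k_d t) = 0.120
t = −ln(0.120) / 0.294 = 2.120 / 0.294 = 7.212 d.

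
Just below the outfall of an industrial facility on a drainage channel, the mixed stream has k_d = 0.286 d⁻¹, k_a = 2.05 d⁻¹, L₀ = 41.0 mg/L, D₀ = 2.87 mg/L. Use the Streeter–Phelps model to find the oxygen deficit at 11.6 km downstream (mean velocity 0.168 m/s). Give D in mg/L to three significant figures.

D ≈ 4.56 mg/L

Travel time t = x/v = 11.6 km / (0.168 m/s) = 11600 m / 0.168 m/s = 69050 s = 0.7992 d.
k_d L₀/(k_a−k_d) = 0.286×41.0/(2.05−0.286) = 11.73/1.764 = 6.647 mg/L.
e^(−k_d t) = e^(−0.286×0.7992) = 0.7957; e^(−k_a t) = e^(−2.05×0.7992) = 0.1943.
D = 6.647 × (0.7957 − 0.1943) + 2.87 × 0.1943 = 3.998 + 0.5577 = 4.555 mg/L.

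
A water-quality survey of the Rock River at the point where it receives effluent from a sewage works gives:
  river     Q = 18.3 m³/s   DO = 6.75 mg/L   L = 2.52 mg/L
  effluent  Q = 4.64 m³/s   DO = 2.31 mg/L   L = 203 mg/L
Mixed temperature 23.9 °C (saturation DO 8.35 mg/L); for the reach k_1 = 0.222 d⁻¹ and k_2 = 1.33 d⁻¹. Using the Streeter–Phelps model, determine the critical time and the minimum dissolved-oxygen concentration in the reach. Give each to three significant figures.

Mixed DO = (18.3×6.75 + 4.64×2.31)/(18.3+4.64) = 134.2/22.94 = 5.852 mg/L.
Mixed L₀ = (18.3×2.52 + 4.64×203)/(22.94) = 988.0/22.94 = 43.07 mg/L.
Initial deficit D₀ = C_s − DO₀ = 8.35 − 5.852 = 2.498 mg/L.
t_c = (1/1.108) ln[(1.33/0.222)(1 − 2.498×1.108/(0.222×43.07))] = 0.9025 × ln(4.257) = 1.307 d.
D_c = (0.222/1.33) × 43.07 × e^(−0.222×1.307) = 0.1669 × 43.07 × 0.7481 = 5.378 mg/L.
Minimum DO = 8.35 − 5.378 = 2.972 mg/L.

t_c ≈ 1.31 d; minimum DO ≈ 2.97 mg/L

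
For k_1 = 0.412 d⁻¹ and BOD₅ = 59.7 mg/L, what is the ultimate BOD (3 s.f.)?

L₀ ≈ 68.4 mg/L

BOD₅ = L₀(1 − e^(−5k_1)) ⇒ L₀ = BOD₅ / (1 − e^(−5×0.412))
= 59.7 / (1 − 0.1275) = 59.7 / 0.8725 = 68.42 mg/L.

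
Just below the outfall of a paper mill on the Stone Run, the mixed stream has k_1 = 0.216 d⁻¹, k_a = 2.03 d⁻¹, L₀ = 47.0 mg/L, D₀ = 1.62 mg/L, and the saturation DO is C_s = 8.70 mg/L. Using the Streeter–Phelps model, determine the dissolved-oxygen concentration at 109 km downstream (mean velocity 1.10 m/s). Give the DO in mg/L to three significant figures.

Travel time t = x/v = 109 km / (1.10 m/s) = 109000 m / 1.10 m/s = 99090 s = 1.147 d.
k_1 L₀/(k_a−k_1) = 0.216×47.0/(2.03−0.216) = 10.15/1.814 = 5.596 mg/L.
e^(−k_1 t) = e^(−0.216×1.147) = 0.7806; e^(−k_a t) = e^(−2.03×1.147) = 0.09747.
D = 5.596 × (0.7806 − 0.09747) + 1.62 × 0.09747 = 3.823 + 0.1579 = 3.981 mg/L.
DO = C_s − D = 8.70 − 3.981 = 4.719 mg/L.

DO ≈ 4.72 mg/L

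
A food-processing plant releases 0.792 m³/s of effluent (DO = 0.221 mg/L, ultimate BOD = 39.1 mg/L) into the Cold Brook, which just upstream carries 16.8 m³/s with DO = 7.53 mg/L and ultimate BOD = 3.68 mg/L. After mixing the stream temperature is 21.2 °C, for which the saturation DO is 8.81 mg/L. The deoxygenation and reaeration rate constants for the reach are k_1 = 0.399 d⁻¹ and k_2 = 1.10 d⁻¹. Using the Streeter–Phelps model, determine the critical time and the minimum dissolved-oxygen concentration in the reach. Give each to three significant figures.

Mixed DO = (16.8×7.53 + 0.792×0.221)/(16.8+0.792) = 126.7/17.59 = 7.201 mg/L.
Mixed L₀ = (16.8×3.68 + 0.792×39.1)/(17.59) = 92.79/17.59 = 5.275 mg/L.
Initial deficit D₀ = C_s − DO₀ = 8.81 − 7.201 = 1.609 mg/L.
t_c = (1/0.7010) ln[(1.10/0.399)(1 − 1.609×0.7010/(0.399×5.275))] = 1.427 × ln(1.279) = 0.3514 d.
D_c = (0.399/1.10) × 5.275 × e^(−0.399×0.3514) = 0.3627 × 5.275 × 0.8692 = 1.663 mg/L.
Minimum DO = 8.81 − 1.663 = 7.147 mg/L.

t_c ≈ 0.351 d; minimum DO ≈ 7.15 mg/L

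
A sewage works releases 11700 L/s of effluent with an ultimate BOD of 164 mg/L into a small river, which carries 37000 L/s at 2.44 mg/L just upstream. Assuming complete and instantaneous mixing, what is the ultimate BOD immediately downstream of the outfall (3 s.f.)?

41.3 mg/L

Flow-weighted mixing: C = (Q_r C_r + Q_w C_w)/(Q_r + Q_w)
= (37000×2.44 + 11700×164)/(37000 + 11700) = 2.009×10^6/48700 = 41.25 mg/L.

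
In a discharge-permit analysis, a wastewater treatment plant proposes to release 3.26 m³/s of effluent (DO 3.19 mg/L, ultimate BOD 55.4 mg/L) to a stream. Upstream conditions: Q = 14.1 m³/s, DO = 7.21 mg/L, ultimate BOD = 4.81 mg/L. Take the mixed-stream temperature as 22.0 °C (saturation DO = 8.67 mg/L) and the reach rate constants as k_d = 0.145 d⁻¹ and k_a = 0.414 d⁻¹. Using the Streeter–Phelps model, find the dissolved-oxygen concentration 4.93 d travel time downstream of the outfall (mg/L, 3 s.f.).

Mixed DO = (14.1×7.21 + 3.26×3.19)/(14.1+3.26) = 112.1/17.36 = 6.455 mg/L.
Mixed L₀ = (14.1×4.81 + 3.26×55.4)/(17.36) = 248.4/17.36 = 14.31 mg/L.
Initial deficit D₀ = C_s − DO₀ = 8.67 − 6.455 = 2.215 mg/L.
D(4.93) = [0.145×14.31/(0.414−0.145)](e^(−0.145×4.93) − e^(−0.414×4.93)) + 2.215 e^(−0.414×4.93)
= 7.714 × (0.4893 − 0.1299) + 2.215 × 0.1299 = 3.060 mg/L.
DO = 8.67 − 3.060 = 5.610 mg/L.

DO ≈ 5.61 mg/L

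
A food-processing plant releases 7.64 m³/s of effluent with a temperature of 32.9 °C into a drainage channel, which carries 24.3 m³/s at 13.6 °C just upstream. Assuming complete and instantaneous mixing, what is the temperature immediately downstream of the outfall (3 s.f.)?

Flow-weighted mixing: C = (Q_r C_r + Q_w C_w)/(Q_r + Q_w)
= (24.3×13.6 + 7.64×32.9)/(24.3 + 7.64) = 581.8/31.94 = 18.22 °C.

18.2 °C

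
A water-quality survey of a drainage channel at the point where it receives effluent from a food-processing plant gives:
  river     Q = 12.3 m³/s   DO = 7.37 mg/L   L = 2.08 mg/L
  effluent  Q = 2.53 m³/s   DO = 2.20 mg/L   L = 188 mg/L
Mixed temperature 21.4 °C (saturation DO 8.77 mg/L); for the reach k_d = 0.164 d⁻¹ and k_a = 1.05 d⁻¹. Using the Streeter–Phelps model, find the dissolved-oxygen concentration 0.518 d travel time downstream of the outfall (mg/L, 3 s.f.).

Mixed DO = (12.3×7.37 + 2.53×2.20)/(12.3+2.53) = 96.22/14.83 = 6.488 mg/L.
Mixed L₀ = (12.3×2.08 + 2.53×188)/(14.83) = 501.2/14.83 = 33.80 mg/L.
Initial deficit D₀ = C_s − DO₀ = 8.77 − 6.488 = 2.282 mg/L.
D(0.518) = [0.164×33.80/(1.05−0.164)](e^(−0.164×0.518) − e^(−1.05×0.518)) + 2.282 e^(−1.05×0.518)
= 6.256 × (0.9186 − 0.5805) + 2.282 × 0.5805 = 3.440 mg/L.
DO = 8.77 − 3.440 = 5.330 mg/L.

DO ≈ 5.33 mg/L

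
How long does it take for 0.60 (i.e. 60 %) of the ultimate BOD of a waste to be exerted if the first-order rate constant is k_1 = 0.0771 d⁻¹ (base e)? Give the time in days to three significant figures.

t ≈ 11.9 d

y/L₀ = 1 − e^(−k_1 t) = 0.60 ⇒ e^(−k_1 t) = 0.400
t = −ln(0.400) / 0.0771 = 0.9163 / 0.0771 = 11.88 d.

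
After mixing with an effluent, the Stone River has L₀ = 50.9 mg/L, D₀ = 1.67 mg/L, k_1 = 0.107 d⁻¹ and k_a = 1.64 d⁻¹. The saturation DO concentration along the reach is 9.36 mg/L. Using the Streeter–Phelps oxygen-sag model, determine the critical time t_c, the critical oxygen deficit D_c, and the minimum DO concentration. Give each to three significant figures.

With k_a/k_1 = 15.33 and 1 − D₀(k_a−k_1)/(k_1 L₀) = 0.5299,
t_c = ln(15.33 × 0.5299) / (1.64 − 0.107) = ln(8.122) / 1.533 = 2.095/1.533 = 1.366 d.
D_c = (k_1/k_a) L₀ e^(−k_1 t_c) = (0.107/1.64) × 50.9 × e^(−0.107×1.366) = 0.06524 × 50.9 × 0.8640 = 2.869 mg/L.
Minimum DO = C_s − D_c = 9.36 − 2.869 = 6.491 mg/L.

t_c ≈ 1.37 d; D_c ≈ 2.87 mg/L; min DO ≈ 6.49 mg/L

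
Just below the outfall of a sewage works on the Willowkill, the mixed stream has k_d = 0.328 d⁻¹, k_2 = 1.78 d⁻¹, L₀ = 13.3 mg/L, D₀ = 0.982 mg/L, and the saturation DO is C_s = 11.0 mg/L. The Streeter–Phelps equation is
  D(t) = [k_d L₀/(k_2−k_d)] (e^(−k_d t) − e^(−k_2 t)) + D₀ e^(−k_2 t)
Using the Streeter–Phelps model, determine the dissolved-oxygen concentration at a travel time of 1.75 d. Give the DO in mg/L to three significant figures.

DO ≈ 9.40 mg/L

k_d L₀/(k_2−k_d) = 0.328×13.3/(1.78−0.328) = 4.362/1.452 = 3.004 mg/L.
e^(−k_d t) = e^(−0.328×1.750) = 0.5633; e^(−k_2 t) = e^(−1.78×1.750) = 0.04438.
D = 3.004 × (0.5633 − 0.04438) + 0.982 × 0.04438 = 1.559 + 0.04358 = 1.603 mg/L.
DO = C_s − D = 11.0 − 1.603 = 9.397 mg/L.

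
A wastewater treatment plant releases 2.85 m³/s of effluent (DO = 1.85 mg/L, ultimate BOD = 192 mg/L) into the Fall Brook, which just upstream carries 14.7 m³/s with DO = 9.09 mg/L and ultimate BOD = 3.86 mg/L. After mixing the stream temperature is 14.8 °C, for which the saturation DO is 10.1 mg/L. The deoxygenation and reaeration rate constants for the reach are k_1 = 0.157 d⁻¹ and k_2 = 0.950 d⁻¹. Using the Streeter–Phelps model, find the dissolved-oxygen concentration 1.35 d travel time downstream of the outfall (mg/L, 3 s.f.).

DO ≈ 5.87 mg/L

Mixed DO = (14.7×9.09 + 2.85×1.85)/(14.7+2.85) = 138.9/17.55 = 7.914 mg/L.
Mixed L₀ = (14.7×3.86 + 2.85×192)/(17.55) = 603.9/17.55 = 34.41 mg/L.
Initial deficit D₀ = C_s − DO₀ = 10.1 − 7.914 = 2.186 mg/L.
D(1.35) = [0.157×34.41/(0.950−0.157)](e^(−0.157×1.35) − e^(−0.950×1.35)) + 2.186 e^(−0.950×1.35)
= 6.813 × (0.8090 − 0.2773) + 2.186 × 0.2773 = 4.228 mg/L.
DO = 10.1 − 4.228 = 5.872 mg/L.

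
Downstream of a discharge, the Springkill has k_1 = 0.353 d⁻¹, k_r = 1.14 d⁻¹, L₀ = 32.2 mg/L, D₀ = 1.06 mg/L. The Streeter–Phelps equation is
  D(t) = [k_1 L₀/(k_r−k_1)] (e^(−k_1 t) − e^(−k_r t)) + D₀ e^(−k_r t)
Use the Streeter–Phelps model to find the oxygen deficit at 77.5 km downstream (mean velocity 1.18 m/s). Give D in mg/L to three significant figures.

D ≈ 5.42 mg/L

Travel time t = x/v = 77.5 km / (1.18 m/s) = 77500 m / 1.18 m/s = 65680 s = 0.7602 d.
k_1 L₀/(k_r−k_1) = 0.353×32.2/(1.14−0.353) = 11.37/0.7870 = 14.44 mg/L.
e^(−k_1 t) = e^(−0.353×0.7602) = 0.7647; e^(−k_r t) = e^(−1.14×0.7602) = 0.4204.
D = 14.44 × (0.7647 − 0.4204) + 1.06 × 0.4204 = 4.972 + 0.4456 = 5.418 mg/L.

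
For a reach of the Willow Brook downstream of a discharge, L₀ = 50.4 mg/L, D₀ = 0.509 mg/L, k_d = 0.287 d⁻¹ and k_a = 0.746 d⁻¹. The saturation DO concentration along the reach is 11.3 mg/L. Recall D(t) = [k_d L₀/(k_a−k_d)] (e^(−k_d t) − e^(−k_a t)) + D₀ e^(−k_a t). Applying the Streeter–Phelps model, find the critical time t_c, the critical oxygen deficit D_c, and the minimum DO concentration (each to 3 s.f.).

With k_a/k_d = 2.599 and 1 − D₀(k_a−k_d)/(k_d L₀) = 0.9838,
t_c = ln(2.599 × 0.9838) / (0.746 − 0.287) = ln(2.557) / 0.4590 = 0.9390/0.4590 = 2.046 d.
D_c = (k_d/k_a) L₀ e^(−k_d t_c) = (0.287/0.746) × 50.4 × e^(−0.287×2.046) = 0.3847 × 50.4 × 0.5559 = 10.78 mg/L.
Minimum DO = C_s − D_c = 11.3 − 10.78 = 0.5205 mg/L.

t_c ≈ 2.05 d; D_c ≈ 10.8 mg/L; min DO ≈ 0.521 mg/L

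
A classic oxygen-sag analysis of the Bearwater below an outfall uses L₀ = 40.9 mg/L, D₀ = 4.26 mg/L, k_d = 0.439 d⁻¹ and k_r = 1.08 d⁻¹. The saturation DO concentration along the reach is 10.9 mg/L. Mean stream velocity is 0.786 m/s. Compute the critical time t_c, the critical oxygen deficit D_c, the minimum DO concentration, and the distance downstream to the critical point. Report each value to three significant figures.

t_c = [1/(k_r−k_d)] ln[(k_r/k_d)(1 − D₀(k_r−k_d)/(k_d L₀))]
= [1/(1.08−0.439)] ln[(1.08/0.439)(1 − 4.26×0.6410/(0.439×40.9))]
= (1/0.6410) ln[2.460 × 0.8479] = 1.560 × ln(2.086) = 1.560 × 0.7352 = 1.147 d.
D_c = (k_d/k_r) L₀ e^(−k_d t_c) = (0.439/1.08) × 40.9 × e^(−0.439×1.147) = 0.4065 × 40.9 × 0.6044 = 10.05 mg/L.
Minimum DO = C_s − D_c = 10.9 − 10.05 = 0.8521 mg/L.
x_c = v t_c = 0.786 m/s × 1.147 d × 86400 s/d = 77900 m ≈ 77.9 km.

t_c ≈ 1.15 d; D_c ≈ 10.0 mg/L; min DO ≈ 0.852 mg/L; x_c ≈ 77.9 km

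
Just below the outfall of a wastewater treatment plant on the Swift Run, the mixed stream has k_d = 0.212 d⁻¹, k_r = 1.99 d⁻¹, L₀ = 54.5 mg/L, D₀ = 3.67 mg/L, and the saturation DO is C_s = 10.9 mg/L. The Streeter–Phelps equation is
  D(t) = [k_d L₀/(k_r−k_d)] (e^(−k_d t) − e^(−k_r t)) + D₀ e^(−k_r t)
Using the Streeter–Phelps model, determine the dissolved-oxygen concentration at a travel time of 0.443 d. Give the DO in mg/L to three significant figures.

k_d L₀/(k_r−k_d) = 0.212×54.5/(1.99−0.212) = 11.55/1.778 = 6.498 mg/L.
e^(−k_d t) = e^(−0.212×0.4430) = 0.9104; e^(−k_r t) = e^(−1.99×0.4430) = 0.4141.
D = 6.498 × (0.9104 − 0.4141) + 3.67 × 0.4141 = 3.225 + 1.520 = 4.745 mg/L.
DO = C_s − D = 10.9 − 4.745 = 6.155 mg/L.

DO ≈ 6.16 mg/L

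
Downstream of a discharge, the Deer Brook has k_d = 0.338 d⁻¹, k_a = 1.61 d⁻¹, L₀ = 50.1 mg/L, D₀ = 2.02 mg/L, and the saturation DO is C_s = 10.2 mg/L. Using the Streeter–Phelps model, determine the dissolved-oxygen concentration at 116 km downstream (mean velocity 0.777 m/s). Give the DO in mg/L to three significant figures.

Travel time t = x/v = 116 km / (0.777 m/s) = 116000 m / 0.777 m/s = 149300 s = 1.728 d.
k_d L₀/(k_a−k_d) = 0.338×50.1/(1.61−0.338) = 16.93/1.272 = 13.31 mg/L.
e^(−k_d t) = e^(−0.338×1.728) = 0.5576; e^(−k_a t) = e^(−1.61×1.728) = 0.06192.
D = 13.31 × (0.5576 − 0.06192) + 2.02 × 0.06192 = 6.599 + 0.1251 = 6.725 mg/L.
DO = C_s − D = 10.2 − 6.725 = 3.475 mg/L.

DO ≈ 3.48 mg/L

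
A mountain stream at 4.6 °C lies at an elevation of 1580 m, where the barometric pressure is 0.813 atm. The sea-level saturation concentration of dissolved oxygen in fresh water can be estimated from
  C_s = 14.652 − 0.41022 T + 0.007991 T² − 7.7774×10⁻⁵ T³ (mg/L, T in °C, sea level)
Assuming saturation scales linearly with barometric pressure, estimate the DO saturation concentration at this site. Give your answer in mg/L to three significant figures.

At sea level: C_s = 14.652 − 0.41022×4.6 + 0.007991×4.6² − 7.7774×10⁻⁵×4.6³ = 12.93 mg/L.
Pressure correction: C_s' = 12.93 × 0.813 = 10.51 mg/L.

C_s ≈ 10.5 mg/L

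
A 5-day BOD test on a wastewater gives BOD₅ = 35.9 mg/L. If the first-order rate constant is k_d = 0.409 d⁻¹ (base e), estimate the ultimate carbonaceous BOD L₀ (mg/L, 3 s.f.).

BOD₅ = L₀(1 − e^(−5k_d)) ⇒ L₀ = BOD₅ / (1 − e^(−5×0.409))
= 35.9 / (1 − 0.1294) = 35.9 / 0.8706 = 41.23 mg/L.

L₀ ≈ 41.2 mg/L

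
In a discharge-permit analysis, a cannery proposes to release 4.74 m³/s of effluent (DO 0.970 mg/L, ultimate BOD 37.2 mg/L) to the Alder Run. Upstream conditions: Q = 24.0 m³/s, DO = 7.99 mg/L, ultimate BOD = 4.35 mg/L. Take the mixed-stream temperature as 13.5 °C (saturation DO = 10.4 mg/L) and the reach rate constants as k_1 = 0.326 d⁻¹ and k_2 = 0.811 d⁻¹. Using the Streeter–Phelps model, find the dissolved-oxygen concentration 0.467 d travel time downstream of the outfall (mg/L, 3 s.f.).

DO ≈ 6.81 mg/L

Mixed DO = (24.0×7.99 + 4.74×0.970)/(24.0+4.74) = 196.4/28.74 = 6.832 mg/L.
Mixed L₀ = (24.0×4.35 + 4.74×37.2)/(28.74) = 280.7/28.74 = 9.768 mg/L.
Initial deficit D₀ = C_s − DO₀ = 10.4 − 6.832 = 3.568 mg/L.
D(0.467) = [0.326×9.768/(0.811−0.326)](e^(−0.326×0.467) − e^(−0.811×0.467)) + 3.568 e^(−0.811×0.467)
= 6.566 × (0.8588 − 0.6847) + 3.568 × 0.6847 = 3.586 mg/L.
DO = 10.4 − 3.586 = 6.814 mg/L.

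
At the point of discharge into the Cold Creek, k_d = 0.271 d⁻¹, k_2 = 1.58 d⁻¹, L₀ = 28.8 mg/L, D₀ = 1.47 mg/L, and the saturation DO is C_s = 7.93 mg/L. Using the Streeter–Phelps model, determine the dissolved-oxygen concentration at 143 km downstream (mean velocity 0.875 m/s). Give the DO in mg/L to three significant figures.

DO ≈ 4.59 mg/L

Travel time t = x/v = 143 km / (0.875 m/s) = 143000 m / 0.875 m/s = 163400 s = 1.892 d.
k_d L₀/(k_2−k_d) = 0.271×28.8/(1.58−0.271) = 7.805/1.309 = 5.962 mg/L.
e^(−k_d t) = e^(−0.271×1.892) = 0.5989; e^(−k_2 t) = e^(−1.58×1.892) = 0.05036.
D = 5.962 × (0.5989 − 0.05036) + 1.47 × 0.05036 = 3.271 + 0.07402 = 3.345 mg/L.
DO = C_s − D = 7.93 − 3.345 = 4.585 mg/L.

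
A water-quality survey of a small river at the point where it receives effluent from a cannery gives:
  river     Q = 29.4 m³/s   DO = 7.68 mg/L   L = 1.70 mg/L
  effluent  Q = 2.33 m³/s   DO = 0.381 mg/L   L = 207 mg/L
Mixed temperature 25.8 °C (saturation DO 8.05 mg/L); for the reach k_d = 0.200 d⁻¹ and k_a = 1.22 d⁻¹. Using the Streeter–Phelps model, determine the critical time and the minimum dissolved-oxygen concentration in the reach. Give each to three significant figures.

Mixed DO = (29.4×7.68 + 2.33×0.381)/(29.4+2.33) = 226.7/31.73 = 7.144 mg/L.
Mixed L₀ = (29.4×1.70 + 2.33×207)/(31.73) = 532.3/31.73 = 16.78 mg/L.
Initial deficit D₀ = C_s − DO₀ = 8.05 − 7.144 = 0.9060 mg/L.
t_c = (1/1.020) ln[(1.22/0.200)(1 − 0.9060×1.020/(0.200×16.78))] = 0.9804 × ln(4.420) = 1.457 d.
D_c = (0.200/1.22) × 16.78 × e^(−0.200×1.457) = 0.1639 × 16.78 × 0.7472 = 2.055 mg/L.
Minimum DO = 8.05 − 2.055 = 5.995 mg/L.

t_c ≈ 1.46 d; minimum DO ≈ 6.00 mg/L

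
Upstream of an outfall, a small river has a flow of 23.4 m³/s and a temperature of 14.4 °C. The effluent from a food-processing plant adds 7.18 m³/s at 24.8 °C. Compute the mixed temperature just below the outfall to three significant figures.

Flow-weighted mixing: C = (Q_r C_r + Q_w C_w)/(Q_r + Q_w)
= (23.4×14.4 + 7.18×24.8)/(23.4 + 7.18) = 515.0/30.58 = 16.84 °C.

16.8 °C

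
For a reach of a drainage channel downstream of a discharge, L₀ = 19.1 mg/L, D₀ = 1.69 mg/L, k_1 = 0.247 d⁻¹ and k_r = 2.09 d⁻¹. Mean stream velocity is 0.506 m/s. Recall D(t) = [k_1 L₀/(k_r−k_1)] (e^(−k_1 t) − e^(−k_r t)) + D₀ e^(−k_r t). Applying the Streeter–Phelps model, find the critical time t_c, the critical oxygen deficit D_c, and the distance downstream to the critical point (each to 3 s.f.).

t_c = [1/(k_r−k_1)] ln[(k_r/k_1)(1 − D₀(k_r−k_1)/(k_1 L₀))]
= [1/(2.09−0.247)] ln[(2.09/0.247)(1 − 1.69×1.843/(0.247×19.1))]
= (1/1.843) ln[8.462 × 0.3398] = 0.5426 × ln(2.875) = 0.5426 × 1.056 = 0.5730 d.
L(t_c) = L₀ e^(−k_1 t_c) = 19.1 × 0.8680 = 16.58 mg/L, and at the critical point k_r D_c = k_1 L, so D_c = (0.247/2.09) × 16.58 = 1.959 mg/L.
x_c = v t_c = 0.506 m/s × 0.5730 d × 86400 s/d = 25050 m ≈ 25.1 km.

t_c ≈ 0.573 d; D_c ≈ 1.96 mg/L; x_c ≈ 25.1 km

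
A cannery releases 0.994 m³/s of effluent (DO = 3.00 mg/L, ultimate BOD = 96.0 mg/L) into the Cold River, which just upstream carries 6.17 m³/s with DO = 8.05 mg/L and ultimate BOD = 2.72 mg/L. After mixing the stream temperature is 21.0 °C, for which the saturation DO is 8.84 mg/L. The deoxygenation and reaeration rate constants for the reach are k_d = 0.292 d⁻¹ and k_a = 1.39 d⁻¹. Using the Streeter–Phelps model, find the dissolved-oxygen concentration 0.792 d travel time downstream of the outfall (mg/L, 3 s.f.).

DO ≈ 6.42 mg/L

Mixed DO = (6.17×8.05 + 0.994×3.00)/(6.17+0.994) = 52.65/7.164 = 7.349 mg/L.
Mixed L₀ = (6.17×2.72 + 0.994×96.0)/(7.164) = 112.2/7.164 = 15.66 mg/L.
Initial deficit D₀ = C_s − DO₀ = 8.84 − 7.349 = 1.491 mg/L.
D(0.792) = [0.292×15.66/(1.39−0.292)](e^(−0.292×0.792) − e^(−1.39×0.792)) + 1.491 e^(−1.39×0.792)
= 4.165 × (0.7935 − 0.3326) + 1.491 × 0.3326 = 2.416 mg/L.
DO = 8.84 − 2.416 = 6.424 mg/L.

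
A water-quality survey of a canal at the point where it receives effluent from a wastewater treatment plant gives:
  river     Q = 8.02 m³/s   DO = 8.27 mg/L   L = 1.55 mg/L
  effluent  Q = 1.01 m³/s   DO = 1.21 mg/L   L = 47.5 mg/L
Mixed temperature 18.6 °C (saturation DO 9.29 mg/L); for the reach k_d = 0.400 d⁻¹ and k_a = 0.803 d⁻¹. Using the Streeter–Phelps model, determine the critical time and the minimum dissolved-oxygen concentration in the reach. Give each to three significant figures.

t_c ≈ 0.940 d; minimum DO ≈ 7.00 mg/L

Mixed DO = (8.02×8.27 + 1.01×1.21)/(8.02+1.01) = 67.55/9.030 = 7.480 mg/L.
Mixed L₀ = (8.02×1.55 + 1.01×47.5)/(9.030) = 60.41/9.030 = 6.689 mg/L.
Initial deficit D₀ = C_s − DO₀ = 9.29 − 7.480 = 1.810 mg/L.
t_c = (1/0.4030) ln[(0.803/0.400)(1 − 1.810×0.4030/(0.400×6.689))] = 2.481 × ln(1.460) = 0.9396 d.
D_c = (0.400/0.803) × 6.689 × e^(−0.400×0.9396) = 0.4981 × 6.689 × 0.6867 = 2.288 mg/L.
Minimum DO = 9.29 − 2.288 = 7.002 mg/L.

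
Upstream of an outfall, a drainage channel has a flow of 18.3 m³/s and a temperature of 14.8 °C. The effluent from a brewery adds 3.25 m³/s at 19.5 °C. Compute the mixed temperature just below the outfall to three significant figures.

15.5 °C

Flow-weighted mixing: C = (Q_r C_r + Q_w C_w)/(Q_r + Q_w)
= (18.3×14.8 + 3.25×19.5)/(18.3 + 3.25) = 334.2/21.55 = 15.51 °C.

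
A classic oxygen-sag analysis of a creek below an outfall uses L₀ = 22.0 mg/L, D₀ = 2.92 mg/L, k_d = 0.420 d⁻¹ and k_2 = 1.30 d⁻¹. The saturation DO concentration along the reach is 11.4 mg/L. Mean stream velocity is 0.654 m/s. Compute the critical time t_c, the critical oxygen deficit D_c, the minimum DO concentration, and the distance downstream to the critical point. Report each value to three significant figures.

t_c ≈ 0.914 d; D_c ≈ 4.84 mg/L; min DO ≈ 6.56 mg/L; x_c ≈ 51.6 km

t_c = [1/(k_2−k_d)] ln[(k_2/k_d)(1 − D₀(k_2−k_d)/(k_d L₀))]
= [1/(1.30−0.420)] ln[(1.30/0.420)(1 − 2.92×0.8800/(0.420×22.0))]
= (1/0.8800) ln[3.095 × 0.7219] = 1.136 × ln(2.234) = 1.136 × 0.8040 = 0.9136 d.
L(t_c) = L₀ e^(−k_d t_c) = 22.0 × 0.6813 = 14.99 mg/L, and at the critical point k_2 D_c = k_d L, so D_c = (0.420/1.30) × 14.99 = 4.843 mg/L.
Minimum DO = C_s − D_c = 11.4 − 4.843 = 6.557 mg/L.
x_c = v t_c = 0.654 m/s × 0.9136 d × 86400 s/d = 51630 m ≈ 51.6 km.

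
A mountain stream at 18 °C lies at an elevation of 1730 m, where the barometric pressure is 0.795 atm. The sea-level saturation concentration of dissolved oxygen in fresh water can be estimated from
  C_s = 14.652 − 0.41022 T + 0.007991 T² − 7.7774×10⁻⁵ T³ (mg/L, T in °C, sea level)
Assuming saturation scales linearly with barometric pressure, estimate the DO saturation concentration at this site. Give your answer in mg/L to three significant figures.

C_s ≈ 7.48 mg/L

At sea level: C_s = 14.652 − 0.41022×18 + 0.007991×18² − 7.7774×10⁻⁵×18³ = 9.404 mg/L.
Pressure correction: C_s' = 9.404 × 0.795 = 7.476 mg/L.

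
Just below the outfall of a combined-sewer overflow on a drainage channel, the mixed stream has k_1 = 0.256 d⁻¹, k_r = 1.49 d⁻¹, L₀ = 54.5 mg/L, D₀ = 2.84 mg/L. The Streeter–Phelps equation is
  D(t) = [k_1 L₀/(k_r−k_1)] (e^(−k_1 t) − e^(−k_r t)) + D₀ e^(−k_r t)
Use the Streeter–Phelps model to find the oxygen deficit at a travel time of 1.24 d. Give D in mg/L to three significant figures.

D ≈ 6.90 mg/L

k_1 L₀/(k_r−k_1) = 0.256×54.5/(1.49−0.256) = 13.95/1.234 = 11.31 mg/L.
e^(−k_1 t) = e^(−0.256×1.240) = 0.7280; e^(−k_r t) = e^(−1.49×1.240) = 0.1576.
D = 11.31 × (0.7280 − 0.1576) + 2.84 × 0.1576 = 6.449 + 0.4476 = 6.897 mg/L.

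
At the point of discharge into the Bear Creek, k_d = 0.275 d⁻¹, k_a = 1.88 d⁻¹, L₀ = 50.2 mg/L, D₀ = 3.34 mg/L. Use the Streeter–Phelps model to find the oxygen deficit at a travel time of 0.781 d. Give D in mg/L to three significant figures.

D ≈ 5.73 mg/L

k_d L₀/(k_a−k_d) = 0.275×50.2/(1.88−0.275) = 13.81/1.605 = 8.601 mg/L.
e^(−k_d t) = e^(−0.275×0.7810) = 0.8067; e^(−k_a t) = e^(−1.88×0.7810) = 0.2303.
D = 8.601 × (0.8067 − 0.2303) + 3.34 × 0.2303 = 4.958 + 0.7693 = 5.727 mg/L.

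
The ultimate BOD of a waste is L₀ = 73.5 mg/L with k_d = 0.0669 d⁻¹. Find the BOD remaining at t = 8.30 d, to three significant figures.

L_t = L₀ e^(−k_d t) = 73.5 × e^(−0.0669×8.30) = 73.5 × 0.5739 = 42.18 mg/L.

L ≈ 42.2 mg/L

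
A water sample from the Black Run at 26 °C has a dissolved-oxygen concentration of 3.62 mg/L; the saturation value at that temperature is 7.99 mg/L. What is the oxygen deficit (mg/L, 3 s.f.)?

D ≈ 4.37 mg/L

D = C_s − C = 7.99 − 3.62 = 4.37 mg/L.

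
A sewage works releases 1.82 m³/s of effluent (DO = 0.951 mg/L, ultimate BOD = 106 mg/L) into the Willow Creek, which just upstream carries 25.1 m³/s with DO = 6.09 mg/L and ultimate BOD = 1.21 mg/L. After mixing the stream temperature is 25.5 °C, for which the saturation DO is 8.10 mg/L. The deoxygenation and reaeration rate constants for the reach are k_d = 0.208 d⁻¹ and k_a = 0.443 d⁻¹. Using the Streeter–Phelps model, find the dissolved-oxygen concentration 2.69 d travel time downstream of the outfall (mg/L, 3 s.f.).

DO ≈ 5.42 mg/L

Mixed DO = (25.1×6.09 + 1.82×0.951)/(25.1+1.82) = 154.6/26.92 = 5.743 mg/L.
Mixed L₀ = (25.1×1.21 + 1.82×106)/(26.92) = 223.3/26.92 = 8.295 mg/L.
Initial deficit D₀ = C_s − DO₀ = 8.10 − 5.743 = 2.357 mg/L.
D(2.69) = [0.208×8.295/(0.443−0.208)](e^(−0.208×2.69) − e^(−0.443×2.69)) + 2.357 e^(−0.443×2.69)
= 7.342 × (0.5715 − 0.3037) + 2.357 × 0.3037 = 2.682 mg/L.
DO = 8.10 − 2.682 = 5.418 mg/L.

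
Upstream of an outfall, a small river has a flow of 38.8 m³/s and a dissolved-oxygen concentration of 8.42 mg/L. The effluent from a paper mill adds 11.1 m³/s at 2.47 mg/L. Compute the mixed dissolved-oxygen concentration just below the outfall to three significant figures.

Flow-weighted mixing: C = (Q_r C_r + Q_w C_w)/(Q_r + Q_w)
= (38.8×8.42 + 11.1×2.47)/(38.8 + 11.1) = 354.1/49.90 = 7.096 mg/L.

7.10 mg/L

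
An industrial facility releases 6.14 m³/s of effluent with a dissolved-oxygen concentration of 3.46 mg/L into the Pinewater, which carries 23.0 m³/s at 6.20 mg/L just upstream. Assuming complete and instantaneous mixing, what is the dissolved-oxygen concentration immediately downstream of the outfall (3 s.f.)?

Flow-weighted mixing: C = (Q_r C_r + Q_w C_w)/(Q_r + Q_w)
= (23.0×6.20 + 6.14×3.46)/(23.0 + 6.14) = 163.8/29.14 = 5.623 mg/L.

5.62 mg/L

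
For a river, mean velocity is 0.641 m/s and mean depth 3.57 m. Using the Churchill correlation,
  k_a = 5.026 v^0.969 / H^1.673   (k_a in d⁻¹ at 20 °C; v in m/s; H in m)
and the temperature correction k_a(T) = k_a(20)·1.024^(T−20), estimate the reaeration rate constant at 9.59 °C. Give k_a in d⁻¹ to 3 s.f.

k_a(20) = 5.026 × 0.641^0.969 / 3.57^1.673 = 5.026 × 0.6499 / 8.406 = 0.3886 d⁻¹.
k_a(9.59) = 0.3886 × 1.024^(9.59−20) = 0.3886 × 0.7812 = 0.3036 d⁻¹.

k_a ≈ 0.304 d⁻¹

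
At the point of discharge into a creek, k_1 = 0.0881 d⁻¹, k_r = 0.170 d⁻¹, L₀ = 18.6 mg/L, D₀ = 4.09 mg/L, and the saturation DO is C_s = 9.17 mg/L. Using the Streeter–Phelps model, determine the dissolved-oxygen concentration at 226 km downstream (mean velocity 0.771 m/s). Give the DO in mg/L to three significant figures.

Travel time t = x/v = 226 km / (0.771 m/s) = 226000 m / 0.771 m/s = 293100 s = 3.393 d.
k_1 L₀/(k_r−k_1) = 0.0881×18.6/(0.170−0.0881) = 1.639/0.08190 = 20.01 mg/L.
e^(−k_1 t) = e^(−0.0881×3.393) = 0.7416; e^(−k_r t) = e^(−0.170×3.393) = 0.5617.
D = 20.01 × (0.7416 − 0.5617) + 4.09 × 0.5617 = 3.600 + 2.297 = 5.897 mg/L.
DO = C_s − D = 9.17 − 5.897 = 3.273 mg/L.

DO ≈ 3.27 mg/L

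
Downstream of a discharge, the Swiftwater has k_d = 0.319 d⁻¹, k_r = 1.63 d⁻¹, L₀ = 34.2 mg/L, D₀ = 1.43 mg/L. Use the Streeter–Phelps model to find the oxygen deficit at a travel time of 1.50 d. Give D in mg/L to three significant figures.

k_d L₀/(k_r−k_d) = 0.319×34.2/(1.63−0.319) = 10.91/1.311 = 8.322 mg/L.
e^(−k_d t) = e^(−0.319×1.500) = 0.6197; e^(−k_r t) = e^(−1.63×1.500) = 0.08673.
D = 8.322 × (0.6197 − 0.08673) + 1.43 × 0.08673 = 4.435 + 0.1240 = 4.559 mg/L.

D ≈ 4.56 mg/L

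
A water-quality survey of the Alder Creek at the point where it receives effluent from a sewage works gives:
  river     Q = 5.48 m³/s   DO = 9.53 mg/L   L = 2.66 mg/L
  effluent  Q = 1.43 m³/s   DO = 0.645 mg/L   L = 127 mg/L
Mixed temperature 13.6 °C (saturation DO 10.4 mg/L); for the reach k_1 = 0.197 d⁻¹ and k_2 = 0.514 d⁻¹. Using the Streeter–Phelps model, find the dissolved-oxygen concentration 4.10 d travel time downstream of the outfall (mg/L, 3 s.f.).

Mixed DO = (5.48×9.53 + 1.43×0.645)/(5.48+1.43) = 53.15/6.910 = 7.691 mg/L.
Mixed L₀ = (5.48×2.66 + 1.43×127)/(6.910) = 196.2/6.910 = 28.39 mg/L.
Initial deficit D₀ = C_s − DO₀ = 10.4 − 7.691 = 2.709 mg/L.
D(4.10) = [0.197×28.39/(0.514−0.197)](e^(−0.197×4.10) − e^(−0.514×4.10)) + 2.709 e^(−0.514×4.10)
= 17.64 × (0.4459 − 0.1216) + 2.709 × 0.1216 = 6.052 mg/L.
DO = 10.4 − 6.052 = 4.348 mg/L.

DO ≈ 4.35 mg/L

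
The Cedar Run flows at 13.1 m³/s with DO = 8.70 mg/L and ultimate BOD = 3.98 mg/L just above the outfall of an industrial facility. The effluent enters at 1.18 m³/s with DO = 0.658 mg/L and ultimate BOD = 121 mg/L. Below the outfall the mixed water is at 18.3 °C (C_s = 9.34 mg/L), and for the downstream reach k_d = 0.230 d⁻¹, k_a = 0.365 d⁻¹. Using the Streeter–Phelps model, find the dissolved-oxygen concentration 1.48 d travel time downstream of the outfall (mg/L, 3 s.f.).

Mixed DO = (13.1×8.70 + 1.18×0.658)/(13.1+1.18) = 114.7/14.28 = 8.035 mg/L.
Mixed L₀ = (13.1×3.98 + 1.18×121)/(14.28) = 194.9/14.28 = 13.65 mg/L.
Initial deficit D₀ = C_s − DO₀ = 9.34 − 8.035 = 1.305 mg/L.
D(1.48) = [0.230×13.65/(0.365−0.230)](e^(−0.230×1.48) − e^(−0.365×1.48)) + 1.305 e^(−0.365×1.48)
= 23.26 × (0.7115 − 0.5826) + 1.305 × 0.5826 = 3.757 mg/L.
DO = 9.34 − 3.757 = 5.583 mg/L.

DO ≈ 5.58 mg/L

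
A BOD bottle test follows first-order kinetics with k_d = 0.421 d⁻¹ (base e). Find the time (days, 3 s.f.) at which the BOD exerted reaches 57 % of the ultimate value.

y/L₀ = 1 − e^(−k_d t) = 0.57 ⇒ e^(−k_d t) = 0.430
t = −ln(0.430) / 0.421 = 0.8440 / 0.421 = 2.005 d.

t ≈ 2.00 d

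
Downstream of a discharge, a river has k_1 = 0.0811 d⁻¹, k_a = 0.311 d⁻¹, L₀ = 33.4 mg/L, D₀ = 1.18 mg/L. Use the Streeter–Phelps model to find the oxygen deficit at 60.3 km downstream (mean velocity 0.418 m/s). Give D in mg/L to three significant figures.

Travel time t = x/v = 60.3 km / (0.418 m/s) = 60300 m / 0.418 m/s = 144300 s = 1.670 d.
k_1 L₀/(k_a−k_1) = 0.0811×33.4/(0.311−0.0811) = 2.709/0.2299 = 11.78 mg/L.
e^(−k_1 t) = e^(−0.0811×1.670) = 0.8734; e^(−k_a t) = e^(−0.311×1.670) = 0.5950.
D = 11.78 × (0.8734 − 0.5950) + 1.18 × 0.5950 = 3.280 + 0.7021 = 3.982 mg/L.

D ≈ 3.98 mg/L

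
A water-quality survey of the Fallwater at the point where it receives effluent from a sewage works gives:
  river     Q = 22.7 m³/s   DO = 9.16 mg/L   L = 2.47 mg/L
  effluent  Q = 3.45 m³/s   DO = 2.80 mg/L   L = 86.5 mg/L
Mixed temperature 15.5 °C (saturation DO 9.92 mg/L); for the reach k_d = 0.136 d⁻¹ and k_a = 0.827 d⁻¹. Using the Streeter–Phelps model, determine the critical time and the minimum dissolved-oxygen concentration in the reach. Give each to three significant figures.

Mixed DO = (22.7×9.16 + 3.45×2.80)/(22.7+3.45) = 217.6/26.15 = 8.321 mg/L.
Mixed L₀ = (22.7×2.47 + 3.45×86.5)/(26.15) = 354.5/26.15 = 13.56 mg/L.
Initial deficit D₀ = C_s − DO₀ = 9.92 − 8.321 = 1.599 mg/L.
t_c = (1/0.6910) ln[(0.827/0.136)(1 − 1.599×0.6910/(0.136×13.56))] = 1.447 × ln(2.436) = 1.289 d.
D_c = (0.136/0.827) × 13.56 × e^(−0.136×1.289) = 0.1644 × 13.56 × 0.8392 = 1.871 mg/L.
Minimum DO = 9.92 − 1.871 = 8.049 mg/L.

t_c ≈ 1.29 d; minimum DO ≈ 8.05 mg/L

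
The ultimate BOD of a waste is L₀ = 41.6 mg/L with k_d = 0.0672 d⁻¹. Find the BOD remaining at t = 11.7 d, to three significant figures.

L_t = L₀ e^(−k_d t) = 41.6 × e^(−0.0672×11.7) = 41.6 × 0.4556 = 18.95 mg/L.

L ≈ 19.0 mg/L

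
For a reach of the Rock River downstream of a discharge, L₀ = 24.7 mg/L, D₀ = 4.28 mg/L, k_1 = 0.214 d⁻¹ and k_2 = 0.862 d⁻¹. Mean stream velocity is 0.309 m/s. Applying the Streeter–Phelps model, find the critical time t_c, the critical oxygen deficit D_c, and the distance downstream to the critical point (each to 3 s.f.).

t_c ≈ 1.00 d; D_c ≈ 4.95 mg/L; x_c ≈ 26.8 km

With k_2/k_1 = 4.028 and 1 − D₀(k_2−k_1)/(k_1 L₀) = 0.4753,
t_c = ln(4.028 × 0.4753) / (0.862 − 0.214) = ln(1.915) / 0.6480 = 0.6495/0.6480 = 1.002 d.
D_c = (k_1/k_2) L₀ e^(−k_1 t_c) = (0.214/0.862) × 24.7 × e^(−0.214×1.002) = 0.2483 × 24.7 × 0.8070 = 4.948 mg/L.
x_c = v t_c = 0.309 m/s × 1.002 d × 86400 s/d = 26760 m ≈ 26.8 km.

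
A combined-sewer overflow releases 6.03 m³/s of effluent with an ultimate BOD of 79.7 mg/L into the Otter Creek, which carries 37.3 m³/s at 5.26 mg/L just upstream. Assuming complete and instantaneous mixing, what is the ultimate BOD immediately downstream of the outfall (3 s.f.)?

15.6 mg/L

Flow-weighted mixing: C = (Q_r C_r + Q_w C_w)/(Q_r + Q_w)
= (37.3×5.26 + 6.03×79.7)/(37.3 + 6.03) = 676.8/43.33 = 15.62 mg/L.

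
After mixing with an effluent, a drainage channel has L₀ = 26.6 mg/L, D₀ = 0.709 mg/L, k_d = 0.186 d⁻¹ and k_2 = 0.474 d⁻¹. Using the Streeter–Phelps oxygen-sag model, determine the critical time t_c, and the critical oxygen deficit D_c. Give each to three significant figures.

t_c ≈ 3.10 d; D_c ≈ 5.86 mg/L

At the critical point dD/dt = 0, so k_d L₀ e^(−k_d t) = k_2 D. Substituting D(t) from the Streeter–Phelps equation and solving for t gives
t_c = ln[(k_2/k_d)(1 − D₀(k_2−k_d)/(k_d L₀))] / (k_2−k_d).
Here k_2−k_d = 0.2880 d⁻¹ and 1 − D₀(k_2−k_d)/(k_d L₀) = 1 − 0.709×0.2880/(0.186×26.6) = 0.9587, so
t_c = ln(2.548 × 0.9587) / 0.2880 = 0.8933 / 0.2880 = 3.102 d.
L(t_c) = L₀ e^(−k_d t_c) = 26.6 × 0.5616 = 14.94 mg/L, and at the critical point k_2 D_c = k_d L, so D_c = (0.186/0.474) × 14.94 = 5.862 mg/L.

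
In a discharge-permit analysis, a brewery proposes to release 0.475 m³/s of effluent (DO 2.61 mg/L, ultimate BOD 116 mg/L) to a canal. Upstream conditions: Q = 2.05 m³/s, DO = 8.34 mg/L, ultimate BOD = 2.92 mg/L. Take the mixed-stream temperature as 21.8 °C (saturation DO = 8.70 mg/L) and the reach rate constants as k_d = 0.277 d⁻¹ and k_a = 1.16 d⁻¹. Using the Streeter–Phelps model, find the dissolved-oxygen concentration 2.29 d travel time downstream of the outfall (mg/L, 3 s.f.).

Mixed DO = (2.05×8.34 + 0.475×2.61)/(2.05+0.475) = 18.34/2.525 = 7.262 mg/L.
Mixed L₀ = (2.05×2.92 + 0.475×116)/(2.525) = 61.09/2.525 = 24.19 mg/L.
Initial deficit D₀ = C_s − DO₀ = 8.70 − 7.262 = 1.438 mg/L.
D(2.29) = [0.277×24.19/(1.16−0.277)](e^(−0.277×2.29) − e^(−1.16×2.29)) + 1.438 e^(−1.16×2.29)
= 7.589 × (0.5303 − 0.07020) + 1.438 × 0.07020 = 3.593 mg/L.
DO = 8.70 − 3.593 = 5.107 mg/L.

DO ≈ 5.11 mg/L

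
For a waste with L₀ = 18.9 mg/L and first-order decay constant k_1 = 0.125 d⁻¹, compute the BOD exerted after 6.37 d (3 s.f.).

y ≈ 10.4 mg/L

y_t = L₀(1 − e^(−k_1 t)) = 18.9 × (1 − e^(−0.125×6.37))
= 18.9 × (1 − 0.4510) = 18.9 × 0.5490 = 10.38 mg/L.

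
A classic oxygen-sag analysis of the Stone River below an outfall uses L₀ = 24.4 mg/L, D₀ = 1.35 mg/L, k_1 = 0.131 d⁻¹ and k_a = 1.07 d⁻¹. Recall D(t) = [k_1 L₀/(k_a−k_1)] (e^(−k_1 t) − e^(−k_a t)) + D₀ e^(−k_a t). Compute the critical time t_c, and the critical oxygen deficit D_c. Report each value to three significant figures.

t_c = [1/(k_a−k_1)] ln[(k_a/k_1)(1 − D₀(k_a−k_1)/(k_1 L₀))]
= [1/(1.07−0.131)] ln[(1.07/0.131)(1 − 1.35×0.9390/(0.131×24.4))]
= (1/0.9390) ln[8.168 × 0.6034] = 1.065 × ln(4.929) = 1.065 × 1.595 = 1.699 d.
D_c = (k_1/k_a) L₀ e^(−k_1 t_c) = (0.131/1.07) × 24.4 × e^(−0.131×1.699) = 0.1224 × 24.4 × 0.8005 = 2.391 mg/L.

t_c ≈ 1.70 d; D_c ≈ 2.39 mg/L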